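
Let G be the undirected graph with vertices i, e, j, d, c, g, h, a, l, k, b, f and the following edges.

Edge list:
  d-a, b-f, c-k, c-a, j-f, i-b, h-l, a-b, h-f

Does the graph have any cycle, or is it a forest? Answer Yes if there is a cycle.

DFS, tracking each vertex's parent; an edge to a visited non-parent vertex closes a cycle.
Start from g:
visit g (parent –)
visit i (parent –)
  visit b (parent i)
    b–i: parent, skip
    visit f (parent b)
      f–b: parent, skip
      visit h (parent f)
        h–f: parent, skip
        visit l (parent h)
          l–h: parent, skip
      visit j (parent f)
        j–f: parent, skip
    visit a (parent b)
      visit d (parent a)
        d–a: parent, skip
      a–b: parent, skip
      visit c (parent a)
        c–a: parent, skip
        visit k (parent c)
          k–c: parent, skip
visit e (parent –)
No non-parent visited neighbor found — the graph is a forest.

No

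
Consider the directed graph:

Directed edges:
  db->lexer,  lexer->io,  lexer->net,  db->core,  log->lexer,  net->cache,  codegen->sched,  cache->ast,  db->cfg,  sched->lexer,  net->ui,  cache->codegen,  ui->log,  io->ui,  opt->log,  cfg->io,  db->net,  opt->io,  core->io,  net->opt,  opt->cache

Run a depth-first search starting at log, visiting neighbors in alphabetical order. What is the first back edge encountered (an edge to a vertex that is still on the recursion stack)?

ui→log

DFS from log (visiting neighbors in alphabetical order); mark gray on enter, black on exit:
log gray
  lexer gray
    io gray
      ui gray
        ui→log: log is gray → back edge
First back edge: ui → log.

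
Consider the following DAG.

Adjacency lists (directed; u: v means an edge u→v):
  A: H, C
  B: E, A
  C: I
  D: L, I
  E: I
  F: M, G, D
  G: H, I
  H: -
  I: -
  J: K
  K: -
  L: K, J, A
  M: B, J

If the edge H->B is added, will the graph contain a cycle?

Yes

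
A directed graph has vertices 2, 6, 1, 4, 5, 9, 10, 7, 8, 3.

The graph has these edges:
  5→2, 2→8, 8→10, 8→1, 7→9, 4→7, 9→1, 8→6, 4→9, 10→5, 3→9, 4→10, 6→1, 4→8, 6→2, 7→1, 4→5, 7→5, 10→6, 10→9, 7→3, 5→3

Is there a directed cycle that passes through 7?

No

7 lies on a cycle iff there is a path from 7 back to itself.
Exploring from 7, it never reaches itself; equivalently, its strongly connected component is a singleton.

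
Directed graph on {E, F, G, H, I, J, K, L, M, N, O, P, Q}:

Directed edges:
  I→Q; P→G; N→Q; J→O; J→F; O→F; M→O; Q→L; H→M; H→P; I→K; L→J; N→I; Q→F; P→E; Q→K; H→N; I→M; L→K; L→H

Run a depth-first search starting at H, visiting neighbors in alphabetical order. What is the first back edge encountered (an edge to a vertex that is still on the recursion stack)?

DFS from H (visiting neighbors in alphabetical order); mark gray on enter, black on exit:
H gray
  M gray
    O gray
      F gray
      F black
    O black
  M black
  N gray
    I gray
      K gray
      K black
      I→M: M black — skip
      Q gray
        Q→F: F black — skip
        Q→K: K black — skip
        L gray
          L→H: H is gray → back edge
First back edge: L → H.

L→H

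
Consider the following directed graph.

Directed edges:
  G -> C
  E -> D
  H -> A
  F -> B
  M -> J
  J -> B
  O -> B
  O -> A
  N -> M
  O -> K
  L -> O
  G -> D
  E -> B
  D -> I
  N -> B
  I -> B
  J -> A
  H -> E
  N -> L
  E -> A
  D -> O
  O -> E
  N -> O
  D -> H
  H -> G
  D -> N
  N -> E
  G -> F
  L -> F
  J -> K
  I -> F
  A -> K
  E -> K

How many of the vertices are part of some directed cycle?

7

A vertex is on a directed cycle iff it belongs to a strongly connected component of size ≥ 2 (or has a self-loop).
The vertices on cycles are {D, E, G, H, L, N, O} — 7 in total.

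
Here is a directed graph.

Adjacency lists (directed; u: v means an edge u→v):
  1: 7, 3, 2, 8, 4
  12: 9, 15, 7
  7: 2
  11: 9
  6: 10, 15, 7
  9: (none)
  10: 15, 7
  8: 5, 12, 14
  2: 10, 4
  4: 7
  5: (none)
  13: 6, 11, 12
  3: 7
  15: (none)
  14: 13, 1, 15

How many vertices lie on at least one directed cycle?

7

A vertex is on a directed cycle iff it belongs to a strongly connected component of size ≥ 2 (or has a self-loop).
The vertices on cycles are {1, 2, 4, 7, 8, 10, 14} — 7 in total.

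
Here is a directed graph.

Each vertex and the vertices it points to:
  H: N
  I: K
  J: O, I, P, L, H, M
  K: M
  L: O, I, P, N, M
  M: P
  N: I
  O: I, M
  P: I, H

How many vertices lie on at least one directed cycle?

6

A vertex is on a directed cycle iff it belongs to a strongly connected component of size ≥ 2 (or has a self-loop).
The vertices on cycles are {H, I, K, M, N, P} — 6 in total.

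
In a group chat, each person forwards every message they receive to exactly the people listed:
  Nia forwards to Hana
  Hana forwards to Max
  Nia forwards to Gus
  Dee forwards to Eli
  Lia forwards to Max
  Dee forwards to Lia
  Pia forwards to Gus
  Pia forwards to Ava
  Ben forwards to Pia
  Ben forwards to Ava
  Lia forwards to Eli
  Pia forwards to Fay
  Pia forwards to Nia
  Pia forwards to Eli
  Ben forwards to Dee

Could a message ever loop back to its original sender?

No

DFS with white/gray/black marking, starting from Lia:
Lia gray
  Max gray
  Max black
  Eli gray
  Eli black
Lia black
Ben gray
  Dee gray
    Dee→Eli: Eli black — skip
    Dee→Lia: Lia black — skip
  Dee black
  Pia gray
    Gus gray
    Gus black
    Ava gray
    Ava black
    Fay gray
    Fay black
    Nia gray
      Hana gray
        Hana→Max: Max black — skip
      Hana black
      Nia→Gus: Gus black — skip
    Nia black
    Pia→Eli: Eli black — skip
  Pia black
  Ben→Ava: Ava black — skip
Ben black
Every edge goes to a white or black vertex — no back edge, so the graph is acyclic.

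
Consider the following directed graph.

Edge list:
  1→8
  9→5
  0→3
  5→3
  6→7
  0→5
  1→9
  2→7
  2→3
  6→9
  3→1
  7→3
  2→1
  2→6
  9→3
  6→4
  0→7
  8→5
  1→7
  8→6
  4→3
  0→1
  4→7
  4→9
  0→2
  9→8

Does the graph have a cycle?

DFS with white/gray/black marking, starting from 6:
6 gray
  9 gray
    5 gray
      3 gray
        1 gray
          7 gray
            7→3: 3 is gray → back edge
Back edge found, so a cycle exists: 3 → 1 → 7 → 3.

Yes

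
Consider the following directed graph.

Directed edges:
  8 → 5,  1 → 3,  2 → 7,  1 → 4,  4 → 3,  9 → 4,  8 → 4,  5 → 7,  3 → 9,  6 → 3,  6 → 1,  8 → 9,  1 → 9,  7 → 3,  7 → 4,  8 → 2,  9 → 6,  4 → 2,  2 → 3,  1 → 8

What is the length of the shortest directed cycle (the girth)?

For each vertex v, BFS finds the shortest path from v back to v.
The shortest such closed walk is 2 → 7 → 4 → 2, length 3.

3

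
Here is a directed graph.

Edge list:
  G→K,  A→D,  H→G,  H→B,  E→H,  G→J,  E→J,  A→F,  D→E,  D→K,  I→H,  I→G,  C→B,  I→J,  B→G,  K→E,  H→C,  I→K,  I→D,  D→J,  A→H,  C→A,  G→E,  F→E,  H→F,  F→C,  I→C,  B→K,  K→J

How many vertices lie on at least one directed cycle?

9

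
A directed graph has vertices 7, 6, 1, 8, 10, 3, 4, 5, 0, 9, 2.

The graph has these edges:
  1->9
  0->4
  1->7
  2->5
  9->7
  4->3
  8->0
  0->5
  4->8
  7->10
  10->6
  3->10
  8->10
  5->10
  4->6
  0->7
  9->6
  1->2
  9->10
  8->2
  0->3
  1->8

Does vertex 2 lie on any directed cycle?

2 lies on a cycle iff there is a path from 2 back to itself.
Exploring from 2, it never reaches itself; equivalently, its strongly connected component is a singleton.

No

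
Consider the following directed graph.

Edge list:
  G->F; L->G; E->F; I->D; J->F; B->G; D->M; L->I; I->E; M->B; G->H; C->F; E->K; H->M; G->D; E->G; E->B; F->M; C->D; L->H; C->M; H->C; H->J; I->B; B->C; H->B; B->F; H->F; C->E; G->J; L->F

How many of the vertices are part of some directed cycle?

9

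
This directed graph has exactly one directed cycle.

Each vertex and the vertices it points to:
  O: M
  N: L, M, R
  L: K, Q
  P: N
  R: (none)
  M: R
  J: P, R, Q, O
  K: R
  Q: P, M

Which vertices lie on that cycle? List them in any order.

L, N, P, Q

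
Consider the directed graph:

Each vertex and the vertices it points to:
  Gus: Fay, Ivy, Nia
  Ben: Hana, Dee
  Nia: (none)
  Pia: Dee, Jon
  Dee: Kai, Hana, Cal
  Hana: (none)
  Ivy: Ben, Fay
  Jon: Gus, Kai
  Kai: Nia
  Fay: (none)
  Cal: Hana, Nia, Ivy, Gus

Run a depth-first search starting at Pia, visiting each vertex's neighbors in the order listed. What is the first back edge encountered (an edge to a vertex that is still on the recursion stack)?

Ben→Dee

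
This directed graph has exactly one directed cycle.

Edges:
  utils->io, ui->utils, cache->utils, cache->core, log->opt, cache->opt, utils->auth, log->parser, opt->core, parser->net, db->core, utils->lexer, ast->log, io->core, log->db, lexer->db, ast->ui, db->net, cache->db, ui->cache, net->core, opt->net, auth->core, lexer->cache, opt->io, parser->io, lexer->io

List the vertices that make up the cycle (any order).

DFS with gray/black marking from utils:
utils gray
  lexer gray
    db gray
      net gray
        core gray
        core black
      net black
      db→core: core black — skip
    db black
    cache gray
      cache→utils: utils is gray → back edge
Back edge closes the cycle utils → lexer → cache → utils; its vertices are {cache, lexer, utils}.

cache, lexer, utils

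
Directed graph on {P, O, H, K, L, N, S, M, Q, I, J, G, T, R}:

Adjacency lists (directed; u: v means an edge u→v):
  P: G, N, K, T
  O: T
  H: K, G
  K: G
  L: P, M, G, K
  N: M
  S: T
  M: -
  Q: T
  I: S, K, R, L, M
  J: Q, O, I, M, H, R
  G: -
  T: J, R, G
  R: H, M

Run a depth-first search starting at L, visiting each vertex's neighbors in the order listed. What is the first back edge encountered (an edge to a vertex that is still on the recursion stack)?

DFS from L (visiting each vertex's neighbors in the order listed); mark gray on enter, black on exit:
L gray
  P gray
    G gray
    G black
    N gray
      M gray
      M black
    N black
    K gray
      K→G: G black — skip
    K black
    T gray
      J gray
        Q gray
          Q→T: T is gray → back edge
First back edge: Q → T.

Q→T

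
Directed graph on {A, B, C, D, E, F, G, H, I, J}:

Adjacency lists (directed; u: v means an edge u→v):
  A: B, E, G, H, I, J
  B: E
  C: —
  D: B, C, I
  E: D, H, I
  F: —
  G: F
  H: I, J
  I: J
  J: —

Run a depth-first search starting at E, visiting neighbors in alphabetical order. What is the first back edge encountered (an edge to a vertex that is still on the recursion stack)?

B→E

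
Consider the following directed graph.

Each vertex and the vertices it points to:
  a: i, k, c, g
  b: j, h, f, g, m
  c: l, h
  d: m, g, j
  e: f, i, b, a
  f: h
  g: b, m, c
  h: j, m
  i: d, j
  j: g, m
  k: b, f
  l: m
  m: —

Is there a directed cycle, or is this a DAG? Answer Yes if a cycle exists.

Yes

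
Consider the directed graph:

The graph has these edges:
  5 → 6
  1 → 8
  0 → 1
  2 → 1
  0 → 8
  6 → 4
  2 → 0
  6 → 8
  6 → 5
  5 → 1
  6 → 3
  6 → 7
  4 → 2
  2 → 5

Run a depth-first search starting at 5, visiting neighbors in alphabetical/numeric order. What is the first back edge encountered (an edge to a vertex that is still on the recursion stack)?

2→5

DFS from 5 (visiting neighbors in alphabetical/numeric order); mark gray on enter, black on exit:
5 gray
  1 gray
    8 gray
    8 black
  1 black
  6 gray
    3 gray
    3 black
    4 gray
      2 gray
        0 gray
          0→1: 1 black — skip
          0→8: 8 black — skip
        0 black
        2→1: 1 black — skip
        2→5: 5 is gray → back edge
First back edge: 2 → 5.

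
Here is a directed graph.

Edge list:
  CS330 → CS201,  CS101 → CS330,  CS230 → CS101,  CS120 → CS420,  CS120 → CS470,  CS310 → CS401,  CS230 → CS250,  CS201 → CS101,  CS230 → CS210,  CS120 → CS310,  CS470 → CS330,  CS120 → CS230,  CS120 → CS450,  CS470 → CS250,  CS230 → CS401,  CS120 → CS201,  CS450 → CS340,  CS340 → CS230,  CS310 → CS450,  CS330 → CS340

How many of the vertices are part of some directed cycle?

5

A vertex is on a directed cycle iff it belongs to a strongly connected component of size ≥ 2 (or has a self-loop).
The vertices on cycles are {CS101, CS201, CS230, CS330, CS340} — 5 in total.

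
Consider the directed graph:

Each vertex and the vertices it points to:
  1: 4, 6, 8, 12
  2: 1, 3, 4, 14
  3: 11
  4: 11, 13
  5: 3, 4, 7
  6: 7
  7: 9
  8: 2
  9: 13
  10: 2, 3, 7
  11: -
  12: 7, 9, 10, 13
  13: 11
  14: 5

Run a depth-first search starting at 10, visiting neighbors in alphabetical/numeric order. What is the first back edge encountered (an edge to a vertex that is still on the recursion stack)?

8->2

DFS from 10 (visiting neighbors in alphabetical/numeric order); mark gray on enter, black on exit:
10 gray
  2 gray
    1 gray
      4 gray
        11 gray
        11 black
        13 gray
          13→11: 11 black — skip
        13 black
      4 black
      6 gray
        7 gray
          9 gray
            9→13: 13 black — skip
          9 black
        7 black
      6 black
      8 gray
        8→2: 2 is gray → back edge
First back edge: 8 → 2.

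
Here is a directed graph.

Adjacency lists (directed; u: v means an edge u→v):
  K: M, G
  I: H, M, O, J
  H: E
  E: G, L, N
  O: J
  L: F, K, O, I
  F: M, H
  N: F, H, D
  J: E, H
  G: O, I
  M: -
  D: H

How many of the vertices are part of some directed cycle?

A vertex is on a directed cycle iff it belongs to a strongly connected component of size ≥ 2 (or has a self-loop).
The vertices on cycles are {D, E, F, G, H, I, J, K, L, N, O} — 11 in total.

11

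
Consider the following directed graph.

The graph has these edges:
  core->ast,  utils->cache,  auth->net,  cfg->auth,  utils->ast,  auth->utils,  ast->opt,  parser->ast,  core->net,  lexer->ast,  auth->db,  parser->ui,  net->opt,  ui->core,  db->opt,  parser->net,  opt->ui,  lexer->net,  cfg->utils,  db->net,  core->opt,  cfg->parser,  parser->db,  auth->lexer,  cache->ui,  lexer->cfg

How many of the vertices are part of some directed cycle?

8

A vertex is on a directed cycle iff it belongs to a strongly connected component of size ≥ 2 (or has a self-loop).
The vertices on cycles are {ui, ast, cfg, net, opt, auth, core, lexer} — 8 in total.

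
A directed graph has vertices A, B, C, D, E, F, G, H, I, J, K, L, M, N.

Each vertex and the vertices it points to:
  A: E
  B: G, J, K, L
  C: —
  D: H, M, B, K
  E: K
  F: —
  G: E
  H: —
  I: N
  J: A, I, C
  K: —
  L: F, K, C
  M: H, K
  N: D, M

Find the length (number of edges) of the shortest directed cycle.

5

For each vertex v, BFS finds the shortest path from v back to v.
The shortest such closed walk is B → J → I → N → D → B, length 5.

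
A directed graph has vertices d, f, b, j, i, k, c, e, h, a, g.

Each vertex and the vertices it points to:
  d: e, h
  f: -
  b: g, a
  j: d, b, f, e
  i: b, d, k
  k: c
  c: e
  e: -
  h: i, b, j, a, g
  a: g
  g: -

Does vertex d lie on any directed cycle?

Yes

d is on a cycle iff d can reach itself via ≥1 edge.
d → h → i → d — yes.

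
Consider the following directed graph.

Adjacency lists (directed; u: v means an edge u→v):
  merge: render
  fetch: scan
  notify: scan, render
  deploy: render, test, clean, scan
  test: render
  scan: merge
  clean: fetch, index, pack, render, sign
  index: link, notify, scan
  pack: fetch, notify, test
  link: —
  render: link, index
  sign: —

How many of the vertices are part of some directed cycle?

5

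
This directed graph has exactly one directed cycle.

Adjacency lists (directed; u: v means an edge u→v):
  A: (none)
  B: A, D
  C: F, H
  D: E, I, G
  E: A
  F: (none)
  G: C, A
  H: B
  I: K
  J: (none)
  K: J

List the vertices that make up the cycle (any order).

DFS with gray/black marking from D:
D gray
  E gray
    A gray
    A black
  E black
  I gray
    K gray
      J gray
      J black
    K black
  I black
  G gray
    C gray
      F gray
      F black
      H gray
        B gray
          B→A: A black — skip
          B→D: D is gray → back edge
Back edge closes the cycle D → G → C → H → B → D; its vertices are {B, C, D, G, H}.

B, C, D, G, H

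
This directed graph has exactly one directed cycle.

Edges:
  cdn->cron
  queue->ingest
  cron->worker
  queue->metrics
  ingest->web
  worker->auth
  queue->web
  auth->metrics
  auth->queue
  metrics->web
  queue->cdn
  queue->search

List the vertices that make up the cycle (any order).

DFS with gray/black marking from cron:
cron gray
  worker gray
    auth gray
      metrics gray
        web gray
        web black
      metrics black
      queue gray
        search gray
        search black
        cdn gray
          cdn→cron: cron is gray → back edge
Back edge closes the cycle cron → worker → auth → queue → cdn → cron; its vertices are {cdn, auth, cron, queue, worker}.

cdn, auth, cron, queue, worker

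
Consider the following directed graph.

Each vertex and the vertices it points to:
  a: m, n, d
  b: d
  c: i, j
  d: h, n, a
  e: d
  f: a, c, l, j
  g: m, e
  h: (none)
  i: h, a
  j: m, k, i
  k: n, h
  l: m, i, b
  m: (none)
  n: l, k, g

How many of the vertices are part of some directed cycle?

9

A vertex is on a directed cycle iff it belongs to a strongly connected component of size ≥ 2 (or has a self-loop).
The vertices on cycles are {a, b, d, e, g, i, k, l, n} — 9 in total.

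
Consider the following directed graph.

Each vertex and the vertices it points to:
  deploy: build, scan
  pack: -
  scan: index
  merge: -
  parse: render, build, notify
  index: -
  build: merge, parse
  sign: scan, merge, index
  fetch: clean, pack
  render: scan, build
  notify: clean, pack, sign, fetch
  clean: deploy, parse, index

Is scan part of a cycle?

scan lies on a cycle iff there is a path from scan back to itself.
Exploring from scan, it never reaches itself; equivalently, its strongly connected component is a singleton.

No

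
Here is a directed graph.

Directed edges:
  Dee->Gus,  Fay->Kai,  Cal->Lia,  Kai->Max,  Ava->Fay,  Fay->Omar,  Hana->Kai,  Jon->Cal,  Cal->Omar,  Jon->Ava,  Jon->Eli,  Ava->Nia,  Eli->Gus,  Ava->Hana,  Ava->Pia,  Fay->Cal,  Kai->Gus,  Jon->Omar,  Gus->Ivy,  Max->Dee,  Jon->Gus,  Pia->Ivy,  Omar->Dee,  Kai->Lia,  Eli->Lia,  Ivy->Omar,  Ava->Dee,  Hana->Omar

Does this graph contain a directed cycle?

Yes

DFS with white/gray/black marking, starting from Fay:
Fay gray
  Kai gray
    Gus gray
      Ivy gray
        Omar gray
          Dee gray
            Dee→Gus: Gus is gray → back edge
Back edge found, so a cycle exists: Gus → Ivy → Omar → Dee → Gus.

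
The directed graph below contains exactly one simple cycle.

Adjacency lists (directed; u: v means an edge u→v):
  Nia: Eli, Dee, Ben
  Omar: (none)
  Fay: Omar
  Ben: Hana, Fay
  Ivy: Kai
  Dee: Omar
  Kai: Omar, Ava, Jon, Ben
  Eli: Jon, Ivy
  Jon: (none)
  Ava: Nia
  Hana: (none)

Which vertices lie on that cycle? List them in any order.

DFS with gray/black marking from Kai:
Kai gray
  Omar gray
  Omar black
  Ava gray
    Nia gray
      Eli gray
        Jon gray
        Jon black
        Ivy gray
          Ivy→Kai: Kai is gray → back edge
Back edge closes the cycle Kai → Ava → Nia → Eli → Ivy → Kai; its vertices are {Ava, Eli, Ivy, Kai, Nia}.

Ava, Eli, Ivy, Kai, Nia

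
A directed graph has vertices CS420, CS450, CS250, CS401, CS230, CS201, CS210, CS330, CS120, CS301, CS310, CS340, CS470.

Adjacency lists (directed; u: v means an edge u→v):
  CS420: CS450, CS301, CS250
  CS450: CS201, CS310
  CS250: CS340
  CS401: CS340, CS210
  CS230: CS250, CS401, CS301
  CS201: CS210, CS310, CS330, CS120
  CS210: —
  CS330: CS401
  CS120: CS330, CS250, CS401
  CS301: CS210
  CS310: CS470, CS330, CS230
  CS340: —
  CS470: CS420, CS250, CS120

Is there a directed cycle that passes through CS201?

Yes

CS201 is on a cycle iff CS201 can reach itself via ≥1 edge.
CS201 → CS310 → CS470 → CS420 → CS450 → CS201 — yes.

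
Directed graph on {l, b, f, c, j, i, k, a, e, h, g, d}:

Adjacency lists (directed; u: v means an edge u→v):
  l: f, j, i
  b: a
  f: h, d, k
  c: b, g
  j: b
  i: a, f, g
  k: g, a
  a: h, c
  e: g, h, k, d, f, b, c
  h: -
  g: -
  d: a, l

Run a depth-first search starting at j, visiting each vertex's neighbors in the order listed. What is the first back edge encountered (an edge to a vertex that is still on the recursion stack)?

DFS from j (visiting each vertex's neighbors in the order listed); mark gray on enter, black on exit:
j gray
  b gray
    a gray
      h gray
      h black
      c gray
        c→b: b is gray → back edge
First back edge: c → b.

c→b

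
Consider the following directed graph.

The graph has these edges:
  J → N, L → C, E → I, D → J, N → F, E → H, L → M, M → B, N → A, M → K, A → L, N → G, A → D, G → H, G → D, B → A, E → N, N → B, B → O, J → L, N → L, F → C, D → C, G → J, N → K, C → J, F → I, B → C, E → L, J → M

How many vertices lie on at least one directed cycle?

A vertex is on a directed cycle iff it belongs to a strongly connected component of size ≥ 2 (or has a self-loop).
The vertices on cycles are {A, B, C, D, F, G, J, L, M, N} — 10 in total.

10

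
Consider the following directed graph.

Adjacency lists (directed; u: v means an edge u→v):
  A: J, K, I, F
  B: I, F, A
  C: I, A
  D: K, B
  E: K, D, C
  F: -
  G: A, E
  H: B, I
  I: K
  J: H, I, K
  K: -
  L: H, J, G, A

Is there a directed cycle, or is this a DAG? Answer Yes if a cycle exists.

Yes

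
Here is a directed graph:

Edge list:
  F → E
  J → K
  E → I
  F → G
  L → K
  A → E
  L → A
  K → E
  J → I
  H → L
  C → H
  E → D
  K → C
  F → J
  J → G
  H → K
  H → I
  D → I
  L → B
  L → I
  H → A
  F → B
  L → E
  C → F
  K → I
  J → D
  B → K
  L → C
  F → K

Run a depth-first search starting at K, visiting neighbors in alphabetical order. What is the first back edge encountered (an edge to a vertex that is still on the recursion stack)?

B→K

DFS from K (visiting neighbors in alphabetical order); mark gray on enter, black on exit:
K gray
  C gray
    F gray
      B gray
        B→K: K is gray → back edge
First back edge: B → K.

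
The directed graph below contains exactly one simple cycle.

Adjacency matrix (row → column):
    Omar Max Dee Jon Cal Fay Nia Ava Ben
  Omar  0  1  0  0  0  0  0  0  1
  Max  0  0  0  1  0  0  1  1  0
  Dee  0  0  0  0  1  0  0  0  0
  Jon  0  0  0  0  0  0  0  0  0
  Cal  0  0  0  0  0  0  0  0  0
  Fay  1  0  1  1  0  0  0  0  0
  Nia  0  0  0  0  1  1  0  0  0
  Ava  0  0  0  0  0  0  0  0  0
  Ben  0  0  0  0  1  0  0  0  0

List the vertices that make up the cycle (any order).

Fay, Max, Nia, Omar

DFS with gray/black marking from Fay:
Fay gray
  Omar gray
    Ben gray
      Cal gray
      Cal black
    Ben black
    Max gray
      Nia gray
        Nia→Cal: Cal black — skip
        Nia→Fay: Fay is gray → back edge
Back edge closes the cycle Fay → Omar → Max → Nia → Fay; its vertices are {Fay, Max, Nia, Omar}.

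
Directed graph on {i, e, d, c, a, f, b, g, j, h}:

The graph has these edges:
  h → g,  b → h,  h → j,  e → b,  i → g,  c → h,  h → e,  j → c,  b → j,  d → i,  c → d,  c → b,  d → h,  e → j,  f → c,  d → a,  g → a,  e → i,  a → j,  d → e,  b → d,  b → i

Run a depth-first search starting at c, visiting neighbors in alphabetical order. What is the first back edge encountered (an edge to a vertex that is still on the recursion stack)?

DFS from c (visiting neighbors in alphabetical order); mark gray on enter, black on exit:
c gray
  b gray
    d gray
      a gray
        j gray
          j→c: c is gray → back edge
First back edge: j → c.

j→c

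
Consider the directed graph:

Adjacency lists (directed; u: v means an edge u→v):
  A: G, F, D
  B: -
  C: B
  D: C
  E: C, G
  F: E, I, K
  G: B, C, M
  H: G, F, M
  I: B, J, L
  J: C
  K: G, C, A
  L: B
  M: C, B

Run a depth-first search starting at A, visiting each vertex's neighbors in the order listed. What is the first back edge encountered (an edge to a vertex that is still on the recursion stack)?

DFS from A (visiting each vertex's neighbors in the order listed); mark gray on enter, black on exit:
A gray
  G gray
    B gray
    B black
    C gray
      C→B: B black — skip
    C black
    M gray
      M→C: C black — skip
      M→B: B black — skip
    M black
  G black
  F gray
    E gray
      E→C: C black — skip
      E→G: G black — skip
    E black
    I gray
      I→B: B black — skip
      J gray
        J→C: C black — skip
      J black
      L gray
        L→B: B black — skip
      L black
    I black
    K gray
      K→G: G black — skip
      K→C: C black — skip
      K→A: A is gray → back edge
First back edge: K → A.

K→A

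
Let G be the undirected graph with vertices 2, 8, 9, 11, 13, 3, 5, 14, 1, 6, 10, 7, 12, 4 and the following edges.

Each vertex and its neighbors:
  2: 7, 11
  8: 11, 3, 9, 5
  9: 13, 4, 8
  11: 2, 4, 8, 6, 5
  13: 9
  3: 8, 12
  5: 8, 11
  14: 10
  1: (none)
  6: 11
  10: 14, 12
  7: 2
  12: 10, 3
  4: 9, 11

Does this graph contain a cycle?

DFS, tracking each vertex's parent; an edge to a visited non-parent vertex closes a cycle.
Start from 3:
visit 3 (parent –)
  visit 8 (parent 3)
    visit 11 (parent 8)
      visit 2 (parent 11)
        visit 7 (parent 2)
          7–2: parent, skip
        2–11: parent, skip
      visit 4 (parent 11)
        visit 9 (parent 4)
          visit 13 (parent 9)
            13–9: parent, skip
          9–4: parent, skip
          9–8: 8 visited and ≠ parent → cycle
Cycle: 8 – 11 – 4 – 9 – 8.

Yes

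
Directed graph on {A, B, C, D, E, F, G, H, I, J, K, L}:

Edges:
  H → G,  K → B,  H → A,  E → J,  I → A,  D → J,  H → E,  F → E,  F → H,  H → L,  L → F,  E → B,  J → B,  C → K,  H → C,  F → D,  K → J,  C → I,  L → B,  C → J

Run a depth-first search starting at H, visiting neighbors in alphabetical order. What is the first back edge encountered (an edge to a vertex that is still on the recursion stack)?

F->H

DFS from H (visiting neighbors in alphabetical order); mark gray on enter, black on exit:
H gray
  A gray
  A black
  C gray
    I gray
      I→A: A black — skip
    I black
    J gray
      B gray
      B black
    J black
    K gray
      K→B: B black — skip
      K→J: J black — skip
    K black
  C black
  E gray
    E→B: B black — skip
    E→J: J black — skip
  E black
  G gray
  G black
  L gray
    L→B: B black — skip
    F gray
      D gray
        D→J: J black — skip
      D black
      F→E: E black — skip
      F→H: H is gray → back edge
First back edge: F → H.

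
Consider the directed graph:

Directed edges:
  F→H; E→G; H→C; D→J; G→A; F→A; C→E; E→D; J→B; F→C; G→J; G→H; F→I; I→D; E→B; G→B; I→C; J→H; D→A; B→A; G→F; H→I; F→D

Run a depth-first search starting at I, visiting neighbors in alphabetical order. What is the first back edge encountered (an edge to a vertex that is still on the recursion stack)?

H->C

DFS from I (visiting neighbors in alphabetical order); mark gray on enter, black on exit:
I gray
  C gray
    E gray
      B gray
        A gray
        A black
      B black
      D gray
        D→A: A black — skip
        J gray
          J→B: B black — skip
          H gray
            H→C: C is gray → back edge
First back edge: H → C.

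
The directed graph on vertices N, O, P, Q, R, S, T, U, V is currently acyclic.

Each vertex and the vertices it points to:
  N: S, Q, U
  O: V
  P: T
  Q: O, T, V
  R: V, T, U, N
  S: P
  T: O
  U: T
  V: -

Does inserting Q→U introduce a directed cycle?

No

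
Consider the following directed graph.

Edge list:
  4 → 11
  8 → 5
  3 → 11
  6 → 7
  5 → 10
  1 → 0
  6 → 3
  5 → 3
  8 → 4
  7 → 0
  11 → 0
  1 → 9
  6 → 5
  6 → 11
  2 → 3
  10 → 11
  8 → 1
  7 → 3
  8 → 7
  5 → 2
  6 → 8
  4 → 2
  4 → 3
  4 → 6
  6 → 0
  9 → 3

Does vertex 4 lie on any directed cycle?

Yes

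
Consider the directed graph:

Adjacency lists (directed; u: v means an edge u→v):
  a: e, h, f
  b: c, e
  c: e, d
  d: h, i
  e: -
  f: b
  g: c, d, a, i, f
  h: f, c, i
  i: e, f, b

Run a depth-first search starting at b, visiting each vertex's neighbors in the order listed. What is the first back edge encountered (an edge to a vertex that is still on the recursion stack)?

f->b

DFS from b (visiting each vertex's neighbors in the order listed); mark gray on enter, black on exit:
b gray
  c gray
    e gray
    e black
    d gray
      h gray
        f gray
          f→b: b is gray → back edge
First back edge: f → b.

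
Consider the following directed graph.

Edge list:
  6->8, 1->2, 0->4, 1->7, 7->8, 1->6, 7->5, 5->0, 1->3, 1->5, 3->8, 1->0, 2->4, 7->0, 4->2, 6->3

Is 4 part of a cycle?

4 is on a cycle iff 4 can reach itself via ≥1 edge.
4 → 2 → 4 — yes.

Yes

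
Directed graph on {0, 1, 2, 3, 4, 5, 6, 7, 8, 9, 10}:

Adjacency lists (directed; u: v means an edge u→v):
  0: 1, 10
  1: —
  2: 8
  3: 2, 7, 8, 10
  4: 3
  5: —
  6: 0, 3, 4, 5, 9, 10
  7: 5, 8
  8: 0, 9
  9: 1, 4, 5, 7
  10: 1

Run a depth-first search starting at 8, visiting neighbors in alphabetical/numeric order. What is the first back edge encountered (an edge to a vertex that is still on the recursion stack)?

2->8

DFS from 8 (visiting neighbors in alphabetical/numeric order); mark gray on enter, black on exit:
8 gray
  0 gray
    1 gray
    1 black
    10 gray
      10→1: 1 black — skip
    10 black
  0 black
  9 gray
    9→1: 1 black — skip
    4 gray
      3 gray
        2 gray
          2→8: 8 is gray → back edge
First back edge: 2 → 8.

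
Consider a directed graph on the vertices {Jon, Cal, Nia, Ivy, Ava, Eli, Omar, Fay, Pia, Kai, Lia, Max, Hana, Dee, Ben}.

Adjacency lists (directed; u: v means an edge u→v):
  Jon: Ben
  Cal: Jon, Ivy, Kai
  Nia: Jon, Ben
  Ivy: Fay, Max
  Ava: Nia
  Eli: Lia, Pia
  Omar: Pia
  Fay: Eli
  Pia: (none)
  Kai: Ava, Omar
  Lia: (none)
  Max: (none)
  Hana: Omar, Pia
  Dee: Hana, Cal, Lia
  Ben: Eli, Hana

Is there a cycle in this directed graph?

No

DFS with white/gray/black marking, starting from Lia:
Lia gray
Lia black
Jon gray
  Ben gray
    Eli gray
      Eli→Lia: Lia black — skip
      Pia gray
      Pia black
    Eli black
    Hana gray
      Omar gray
        Omar→Pia: Pia black — skip
      Omar black
      Hana→Pia: Pia black — skip
    Hana black
  Ben black
Jon black
Cal gray
  Cal→Jon: Jon black — skip
  Ivy gray
    Fay gray
      Fay→Eli: Eli black — skip
    Fay black
    Max gray
    Max black
  Ivy black
  Kai gray
    Ava gray
      Nia gray
        Nia→Jon: Jon black — skip
        Nia→Ben: Ben black — skip
      Nia black
    Ava black
    Kai→Omar: Omar black — skip
  Kai black
Cal black
Dee gray
  Dee→Hana: Hana black — skip
  Dee→Cal: Cal black — skip
  Dee→Lia: Lia black — skip
Dee black
Every edge goes to a white or black vertex — no back edge, so the graph is acyclic.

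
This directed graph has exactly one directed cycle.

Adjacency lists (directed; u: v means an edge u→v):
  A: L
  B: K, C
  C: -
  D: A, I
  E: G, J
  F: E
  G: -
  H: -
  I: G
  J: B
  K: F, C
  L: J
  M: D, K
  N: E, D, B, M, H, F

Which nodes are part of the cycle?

B, E, F, J, K

DFS with gray/black marking from F:
F gray
  E gray
    G gray
    G black
    J gray
      B gray
        K gray
          K→F: F is gray → back edge
Back edge closes the cycle F → E → J → B → K → F; its vertices are {B, E, F, J, K}.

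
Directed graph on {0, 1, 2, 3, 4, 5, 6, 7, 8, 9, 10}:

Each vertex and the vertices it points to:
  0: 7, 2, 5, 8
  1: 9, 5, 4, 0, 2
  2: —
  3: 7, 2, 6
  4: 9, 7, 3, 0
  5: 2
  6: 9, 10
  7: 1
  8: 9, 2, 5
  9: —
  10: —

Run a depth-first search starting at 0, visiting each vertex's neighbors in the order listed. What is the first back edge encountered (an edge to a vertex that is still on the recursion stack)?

4->7

DFS from 0 (visiting each vertex's neighbors in the order listed); mark gray on enter, black on exit:
0 gray
  7 gray
    1 gray
      9 gray
      9 black
      5 gray
        2 gray
        2 black
      5 black
      4 gray
        4→9: 9 black — skip
        4→7: 7 is gray → back edge
First back edge: 4 → 7.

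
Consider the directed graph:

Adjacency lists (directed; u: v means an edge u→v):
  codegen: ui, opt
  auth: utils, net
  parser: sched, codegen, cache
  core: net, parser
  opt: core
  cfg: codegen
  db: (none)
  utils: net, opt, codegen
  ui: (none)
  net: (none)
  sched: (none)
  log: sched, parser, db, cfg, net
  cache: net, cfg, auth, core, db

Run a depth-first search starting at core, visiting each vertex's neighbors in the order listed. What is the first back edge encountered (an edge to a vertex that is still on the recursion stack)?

DFS from core (visiting each vertex's neighbors in the order listed); mark gray on enter, black on exit:
core gray
  net gray
  net black
  parser gray
    sched gray
    sched black
    codegen gray
      ui gray
      ui black
      opt gray
        opt→core: core is gray → back edge
First back edge: opt → core.

opt→core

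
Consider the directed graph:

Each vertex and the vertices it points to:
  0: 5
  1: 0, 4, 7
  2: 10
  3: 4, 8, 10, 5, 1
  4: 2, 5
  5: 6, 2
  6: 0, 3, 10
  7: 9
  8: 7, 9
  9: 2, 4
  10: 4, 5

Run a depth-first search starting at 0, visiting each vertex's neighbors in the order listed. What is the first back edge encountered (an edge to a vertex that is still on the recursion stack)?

DFS from 0 (visiting each vertex's neighbors in the order listed); mark gray on enter, black on exit:
0 gray
  5 gray
    6 gray
      6→0: 0 is gray → back edge
First back edge: 6 → 0.

6→0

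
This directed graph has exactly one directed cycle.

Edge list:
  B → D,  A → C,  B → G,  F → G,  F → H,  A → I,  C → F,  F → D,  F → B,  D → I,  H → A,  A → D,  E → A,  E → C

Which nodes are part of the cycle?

DFS with gray/black marking from C:
C gray
  F gray
    D gray
      I gray
      I black
    D black
    B gray
      G gray
      G black
      B→D: D black — skip
    B black
    F→G: G black — skip
    H gray
      A gray
        A→C: C is gray → back edge
Back edge closes the cycle C → F → H → A → C; its vertices are {A, C, F, H}.

A, C, F, H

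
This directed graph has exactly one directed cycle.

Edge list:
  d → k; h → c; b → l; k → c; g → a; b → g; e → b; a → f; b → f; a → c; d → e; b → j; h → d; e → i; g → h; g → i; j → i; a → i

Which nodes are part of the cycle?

b, d, e, g, h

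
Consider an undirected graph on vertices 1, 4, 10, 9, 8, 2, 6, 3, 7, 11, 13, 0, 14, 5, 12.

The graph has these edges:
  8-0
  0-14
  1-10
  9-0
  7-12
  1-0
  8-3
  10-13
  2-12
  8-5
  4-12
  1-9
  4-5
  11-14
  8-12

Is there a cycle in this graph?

DFS, tracking each vertex's parent; an edge to a visited non-parent vertex closes a cycle.
Start from 7:
visit 7 (parent –)
  visit 12 (parent 7)
    visit 4 (parent 12)
      visit 5 (parent 4)
        5–4: parent, skip
        visit 8 (parent 5)
          visit 3 (parent 8)
            3–8: parent, skip
          visit 0 (parent 8)
            visit 14 (parent 0)
              14–0: parent, skip
              visit 11 (parent 14)
                11–14: parent, skip
            0–8: parent, skip
            visit 1 (parent 0)
              visit 9 (parent 1)
                9–1: parent, skip
                9–0: 0 visited and ≠ parent → cycle
Cycle: 0 – 1 – 9 – 0.

Yes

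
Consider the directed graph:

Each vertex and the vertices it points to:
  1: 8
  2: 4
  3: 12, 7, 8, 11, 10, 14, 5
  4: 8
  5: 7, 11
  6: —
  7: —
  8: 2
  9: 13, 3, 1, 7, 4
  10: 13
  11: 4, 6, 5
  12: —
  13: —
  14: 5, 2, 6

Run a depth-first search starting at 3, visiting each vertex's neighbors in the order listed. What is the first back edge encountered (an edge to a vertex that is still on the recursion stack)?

4->8

DFS from 3 (visiting each vertex's neighbors in the order listed); mark gray on enter, black on exit:
3 gray
  12 gray
  12 black
  7 gray
  7 black
  8 gray
    2 gray
      4 gray
        4→8: 8 is gray → back edge
First back edge: 4 → 8.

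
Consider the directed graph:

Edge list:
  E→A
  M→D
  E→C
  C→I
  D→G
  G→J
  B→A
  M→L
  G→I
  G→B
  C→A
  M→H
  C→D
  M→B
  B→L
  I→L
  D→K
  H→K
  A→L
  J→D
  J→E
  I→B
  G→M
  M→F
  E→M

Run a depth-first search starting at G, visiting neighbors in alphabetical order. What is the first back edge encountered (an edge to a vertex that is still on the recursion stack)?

D->G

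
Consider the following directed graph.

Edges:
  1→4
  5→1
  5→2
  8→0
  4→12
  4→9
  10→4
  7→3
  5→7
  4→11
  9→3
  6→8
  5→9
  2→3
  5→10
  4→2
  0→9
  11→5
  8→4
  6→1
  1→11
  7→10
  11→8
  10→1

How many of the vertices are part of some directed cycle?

A vertex is on a directed cycle iff it belongs to a strongly connected component of size ≥ 2 (or has a self-loop).
The vertices on cycles are {1, 4, 5, 7, 8, 10, 11} — 7 in total.

7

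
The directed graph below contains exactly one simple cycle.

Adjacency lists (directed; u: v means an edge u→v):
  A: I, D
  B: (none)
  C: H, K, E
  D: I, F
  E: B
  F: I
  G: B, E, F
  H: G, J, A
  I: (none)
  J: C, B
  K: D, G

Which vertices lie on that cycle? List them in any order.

C, H, J

DFS with gray/black marking from C:
C gray
  H gray
    G gray
      B gray
      B black
      E gray
        E→B: B black — skip
      E black
      F gray
        I gray
        I black
      F black
    G black
    J gray
      J→C: C is gray → back edge
Back edge closes the cycle C → H → J → C; its vertices are {C, H, J}.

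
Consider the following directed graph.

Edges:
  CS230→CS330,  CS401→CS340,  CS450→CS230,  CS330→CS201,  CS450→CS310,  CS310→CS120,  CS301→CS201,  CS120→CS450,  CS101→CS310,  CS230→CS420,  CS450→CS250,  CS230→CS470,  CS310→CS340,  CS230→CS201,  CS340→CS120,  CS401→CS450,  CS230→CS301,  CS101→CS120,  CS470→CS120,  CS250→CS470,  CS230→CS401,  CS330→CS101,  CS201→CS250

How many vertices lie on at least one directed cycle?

A vertex is on a directed cycle iff it belongs to a strongly connected component of size ≥ 2 (or has a self-loop).
The vertices on cycles are {CS101, CS120, CS201, CS230, CS250, CS301, CS310, CS330, CS340, CS401, CS450, CS470} — 12 in total.

12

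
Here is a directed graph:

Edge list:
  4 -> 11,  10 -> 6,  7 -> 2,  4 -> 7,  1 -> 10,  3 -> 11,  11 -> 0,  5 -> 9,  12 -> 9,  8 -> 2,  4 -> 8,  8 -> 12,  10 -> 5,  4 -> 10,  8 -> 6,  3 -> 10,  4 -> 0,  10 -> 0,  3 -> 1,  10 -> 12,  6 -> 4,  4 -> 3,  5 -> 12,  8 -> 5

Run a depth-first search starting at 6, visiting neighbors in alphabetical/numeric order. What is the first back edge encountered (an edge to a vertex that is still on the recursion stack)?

10->6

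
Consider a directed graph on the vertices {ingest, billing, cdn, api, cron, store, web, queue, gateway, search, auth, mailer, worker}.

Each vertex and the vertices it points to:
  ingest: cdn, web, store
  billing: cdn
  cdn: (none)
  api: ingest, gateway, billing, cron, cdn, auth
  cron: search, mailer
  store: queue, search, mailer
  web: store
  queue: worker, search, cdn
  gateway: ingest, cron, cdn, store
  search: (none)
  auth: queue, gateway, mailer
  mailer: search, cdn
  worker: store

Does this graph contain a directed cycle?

DFS with white/gray/black marking, starting from store:
store gray
  queue gray
    worker gray
      worker→store: store is gray → back edge
Back edge found, so a cycle exists: store → queue → worker → store.

Yes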